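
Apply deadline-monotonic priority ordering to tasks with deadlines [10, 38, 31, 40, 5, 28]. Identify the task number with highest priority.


Sort tasks by relative deadline (ascending):
  Task 5: deadline = 5
  Task 1: deadline = 10
  Task 6: deadline = 28
  Task 3: deadline = 31
  Task 2: deadline = 38
  Task 4: deadline = 40
Priority order (highest first): [5, 1, 6, 3, 2, 4]
Highest priority task = 5

5


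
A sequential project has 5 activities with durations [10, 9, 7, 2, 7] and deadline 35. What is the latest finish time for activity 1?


LF(activity 1) = deadline - sum of successor durations
Successors: activities 2 through 5 with durations [9, 7, 2, 7]
Sum of successor durations = 25
LF = 35 - 25 = 10

10


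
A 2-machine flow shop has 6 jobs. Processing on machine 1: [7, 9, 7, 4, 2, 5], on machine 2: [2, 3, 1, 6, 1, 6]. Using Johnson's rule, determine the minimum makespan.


Apply Johnson's rule:
  Group 1 (a <= b): [(4, 4, 6), (6, 5, 6)]
  Group 2 (a > b): [(2, 9, 3), (1, 7, 2), (3, 7, 1), (5, 2, 1)]
Optimal job order: [4, 6, 2, 1, 3, 5]
Schedule:
  Job 4: M1 done at 4, M2 done at 10
  Job 6: M1 done at 9, M2 done at 16
  Job 2: M1 done at 18, M2 done at 21
  Job 1: M1 done at 25, M2 done at 27
  Job 3: M1 done at 32, M2 done at 33
  Job 5: M1 done at 34, M2 done at 35
Makespan = 35

35


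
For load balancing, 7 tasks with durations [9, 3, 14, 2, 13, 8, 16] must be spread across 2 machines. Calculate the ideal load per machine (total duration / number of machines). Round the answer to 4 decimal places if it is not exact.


Total processing time = 9 + 3 + 14 + 2 + 13 + 8 + 16 = 65
Number of machines = 2
Ideal balanced load = 65 / 2 = 32.5

32.5


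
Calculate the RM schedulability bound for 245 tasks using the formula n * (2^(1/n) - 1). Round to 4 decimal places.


Compute 2^(1/245) = 1.0028331781
Subtract 1: 1.0028331781 - 1 = 0.0028331781
Multiply by n: 245 * 0.0028331781 = 0.6941286345
Round to 4 dp: 0.6941

0.6941


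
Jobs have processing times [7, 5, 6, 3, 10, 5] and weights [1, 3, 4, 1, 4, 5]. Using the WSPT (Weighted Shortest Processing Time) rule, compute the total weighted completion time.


Compute p/w ratios and sort ascending (WSPT): [(5, 5), (6, 4), (5, 3), (10, 4), (3, 1), (7, 1)]
Compute weighted completion times:
  Job (p=5,w=5): C=5, w*C=5*5=25
  Job (p=6,w=4): C=11, w*C=4*11=44
  Job (p=5,w=3): C=16, w*C=3*16=48
  Job (p=10,w=4): C=26, w*C=4*26=104
  Job (p=3,w=1): C=29, w*C=1*29=29
  Job (p=7,w=1): C=36, w*C=1*36=36
Total weighted completion time = 286

286


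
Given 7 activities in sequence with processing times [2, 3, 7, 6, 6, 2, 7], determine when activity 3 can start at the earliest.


Activity 3 starts after activities 1 through 2 complete.
Predecessor durations: [2, 3]
ES = 2 + 3 = 5

5


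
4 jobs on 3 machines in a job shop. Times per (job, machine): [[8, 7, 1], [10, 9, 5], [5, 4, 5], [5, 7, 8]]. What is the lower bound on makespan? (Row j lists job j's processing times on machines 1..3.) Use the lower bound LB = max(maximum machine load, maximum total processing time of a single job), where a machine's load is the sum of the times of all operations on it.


Machine loads:
  Machine 1: 8 + 10 + 5 + 5 = 28
  Machine 2: 7 + 9 + 4 + 7 = 27
  Machine 3: 1 + 5 + 5 + 8 = 19
Max machine load = 28
Job totals:
  Job 1: 16
  Job 2: 24
  Job 3: 14
  Job 4: 20
Max job total = 24
Lower bound = max(28, 24) = 28

28


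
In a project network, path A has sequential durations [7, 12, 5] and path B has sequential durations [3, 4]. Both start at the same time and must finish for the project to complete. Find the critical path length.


Path A total = 7 + 12 + 5 = 24
Path B total = 3 + 4 = 7
Critical path = longest path = max(24, 7) = 24

24


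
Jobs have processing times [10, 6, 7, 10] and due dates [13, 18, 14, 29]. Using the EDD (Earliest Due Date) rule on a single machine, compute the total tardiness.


Sort by due date (EDD order): [(10, 13), (7, 14), (6, 18), (10, 29)]
Compute completion times and tardiness:
  Job 1: p=10, d=13, C=10, tardiness=max(0,10-13)=0
  Job 2: p=7, d=14, C=17, tardiness=max(0,17-14)=3
  Job 3: p=6, d=18, C=23, tardiness=max(0,23-18)=5
  Job 4: p=10, d=29, C=33, tardiness=max(0,33-29)=4
Total tardiness = 12

12


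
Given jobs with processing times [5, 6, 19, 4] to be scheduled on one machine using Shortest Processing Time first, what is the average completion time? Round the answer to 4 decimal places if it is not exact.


Sort jobs by processing time (SPT order): [4, 5, 6, 19]
Compute completion times sequentially:
  Job 1: processing = 4, completes at 4
  Job 2: processing = 5, completes at 9
  Job 3: processing = 6, completes at 15
  Job 4: processing = 19, completes at 34
Sum of completion times = 62
Average completion time = 62/4 = 15.5

15.5


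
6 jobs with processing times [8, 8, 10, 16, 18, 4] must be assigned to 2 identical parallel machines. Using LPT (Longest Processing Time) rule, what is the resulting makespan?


Sort jobs in decreasing order (LPT): [18, 16, 10, 8, 8, 4]
Assign each job to the least loaded machine:
  Machine 1: jobs [18, 8, 8], load = 34
  Machine 2: jobs [16, 10, 4], load = 30
Makespan = max load = 34

34


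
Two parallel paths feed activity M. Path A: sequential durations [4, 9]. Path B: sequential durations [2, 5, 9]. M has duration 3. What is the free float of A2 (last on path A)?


ES(A2) = sum of predecessors on chain A = 4
EF(A2) = ES + duration = 4 + 9 = 13
Successor of A2 is M. ES(M) = max(sum(A), sum(B)) = max(13, 16) = 16
Free float = ES(successor) - EF(current) = 16 - 13 = 3

3


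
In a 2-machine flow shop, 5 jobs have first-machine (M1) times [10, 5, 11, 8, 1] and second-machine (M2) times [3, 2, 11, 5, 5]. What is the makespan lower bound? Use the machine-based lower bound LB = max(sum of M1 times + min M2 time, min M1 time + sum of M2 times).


LB1 = sum(M1 times) + min(M2 times) = 35 + 2 = 37
LB2 = min(M1 times) + sum(M2 times) = 1 + 26 = 27
Lower bound = max(LB1, LB2) = max(37, 27) = 37

37


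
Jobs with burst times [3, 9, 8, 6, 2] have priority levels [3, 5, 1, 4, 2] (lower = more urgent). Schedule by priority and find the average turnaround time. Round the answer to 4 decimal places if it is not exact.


Sort by priority (ascending = highest first):
Order: [(1, 8), (2, 2), (3, 3), (4, 6), (5, 9)]
Completion times:
  Priority 1, burst=8, C=8
  Priority 2, burst=2, C=10
  Priority 3, burst=3, C=13
  Priority 4, burst=6, C=19
  Priority 5, burst=9, C=28
Average turnaround = 78/5 = 15.6

15.6


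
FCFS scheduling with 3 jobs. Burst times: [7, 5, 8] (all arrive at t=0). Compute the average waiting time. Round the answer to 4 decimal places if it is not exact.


FCFS order (as given): [7, 5, 8]
Waiting times:
  Job 1: wait = 0
  Job 2: wait = 7
  Job 3: wait = 12
Sum of waiting times = 19
Average waiting time = 19/3 = 6.3333

6.3333


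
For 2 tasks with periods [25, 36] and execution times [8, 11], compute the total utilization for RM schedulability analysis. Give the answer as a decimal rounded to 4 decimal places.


Compute individual utilizations (exact fractions):
  Task 1: C/T = 8/25 (approx. 0.32)
  Task 2: C/T = 11/36 (approx. 0.3056)
Total utilization U = 8/25 + 11/36 = 563/900
Rounded to 4 decimal places: U = 0.6256
RM (Liu & Layland) bound for 2 tasks = 0.828427; compare with U = 563/900 (approx. 0.625556)
U <= bound, so schedulable by RM sufficient condition.

0.6256


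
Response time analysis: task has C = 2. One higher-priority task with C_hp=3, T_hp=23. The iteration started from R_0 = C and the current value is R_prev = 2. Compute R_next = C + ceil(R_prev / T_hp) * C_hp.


R_next = C + ceil(R_prev / T_hp) * C_hp
ceil(2 / 23) = ceil(0.087) = 1
Interference = 1 * 3 = 3
R_next = 2 + 3 = 5

5


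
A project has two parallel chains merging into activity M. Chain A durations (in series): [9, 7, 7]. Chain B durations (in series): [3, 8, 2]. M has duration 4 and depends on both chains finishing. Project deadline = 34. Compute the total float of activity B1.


Forward pass: ES(B1) = sum of predecessors on chain B = 0
EF = ES + duration = 0 + 3 = 3
Backward pass: LF(M) = deadline = 34; LS(M) = 34 - 4 = 30
LF(B1) = LS(M) - sum(successors on chain B) = 30 - 10 = 20
LS = LF - duration = 20 - 3 = 17
Total float = LS - ES = 17 - 0 = 17

17


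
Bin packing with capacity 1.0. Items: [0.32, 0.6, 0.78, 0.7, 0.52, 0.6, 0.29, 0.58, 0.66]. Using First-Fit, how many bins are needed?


Place items sequentially using First-Fit:
  Item 0.32 -> new Bin 1
  Item 0.6 -> Bin 1 (now 0.92)
  Item 0.78 -> new Bin 2
  Item 0.7 -> new Bin 3
  Item 0.52 -> new Bin 4
  Item 0.6 -> new Bin 5
  Item 0.29 -> Bin 3 (now 0.99)
  Item 0.58 -> new Bin 6
  Item 0.66 -> new Bin 7
Total bins used = 7

7


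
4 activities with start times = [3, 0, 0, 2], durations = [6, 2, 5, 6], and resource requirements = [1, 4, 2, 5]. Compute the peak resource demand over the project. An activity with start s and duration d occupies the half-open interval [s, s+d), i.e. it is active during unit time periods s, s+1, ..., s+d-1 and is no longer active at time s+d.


Each activity i is active on [start_i, start_i + duration_i).
Compute total resource usage per time slot:
  t=0: active resources = [4, 2], total = 6
  t=1: active resources = [4, 2], total = 6
  t=2: active resources = [2, 5], total = 7
  t=3: active resources = [1, 2, 5], total = 8
  t=4: active resources = [1, 2, 5], total = 8
  t=5: active resources = [1, 5], total = 6
  t=6: active resources = [1, 5], total = 6
  t=7: active resources = [1, 5], total = 6
  t=8: active resources = [1], total = 1
Peak resource demand = 8

8


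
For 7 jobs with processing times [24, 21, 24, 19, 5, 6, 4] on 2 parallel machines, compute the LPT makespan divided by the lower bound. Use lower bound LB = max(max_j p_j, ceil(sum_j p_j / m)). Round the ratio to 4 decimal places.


LPT order: [24, 24, 21, 19, 6, 5, 4]
Machine loads after assignment: [50, 53]
LPT makespan = 53
Lower bound = max(max_job, ceil(total/2)) = max(24, 52) = 52
Ratio = 53 / 52 = 1.0192

1.0192


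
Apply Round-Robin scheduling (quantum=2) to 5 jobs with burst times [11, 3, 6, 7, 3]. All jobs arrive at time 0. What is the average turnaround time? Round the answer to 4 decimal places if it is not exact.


Time quantum = 2
Execution trace:
  J1 runs 2 units, time = 2
  J2 runs 2 units, time = 4
  J3 runs 2 units, time = 6
  J4 runs 2 units, time = 8
  J5 runs 2 units, time = 10
  J1 runs 2 units, time = 12
  J2 runs 1 units, time = 13
  J3 runs 2 units, time = 15
  J4 runs 2 units, time = 17
  J5 runs 1 units, time = 18
  J1 runs 2 units, time = 20
  J3 runs 2 units, time = 22
  J4 runs 2 units, time = 24
  J1 runs 2 units, time = 26
  J4 runs 1 units, time = 27
  J1 runs 2 units, time = 29
  J1 runs 1 units, time = 30
Finish times: [30, 13, 22, 27, 18]
Average turnaround = 110/5 = 22.0

22.0


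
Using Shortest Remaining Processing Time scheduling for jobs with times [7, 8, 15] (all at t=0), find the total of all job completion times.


Since all jobs arrive at t=0, SRPT equals SPT ordering.
SPT order: [7, 8, 15]
Completion times:
  Job 1: p=7, C=7
  Job 2: p=8, C=15
  Job 3: p=15, C=30
Total completion time = 7 + 15 + 30 = 52

52


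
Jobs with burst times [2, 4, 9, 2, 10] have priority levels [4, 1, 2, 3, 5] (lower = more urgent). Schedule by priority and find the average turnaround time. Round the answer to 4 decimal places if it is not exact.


Sort by priority (ascending = highest first):
Order: [(1, 4), (2, 9), (3, 2), (4, 2), (5, 10)]
Completion times:
  Priority 1, burst=4, C=4
  Priority 2, burst=9, C=13
  Priority 3, burst=2, C=15
  Priority 4, burst=2, C=17
  Priority 5, burst=10, C=27
Average turnaround = 76/5 = 15.2

15.2


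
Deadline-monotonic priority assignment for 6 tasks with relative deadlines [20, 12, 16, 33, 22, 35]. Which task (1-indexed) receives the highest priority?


Sort tasks by relative deadline (ascending):
  Task 2: deadline = 12
  Task 3: deadline = 16
  Task 1: deadline = 20
  Task 5: deadline = 22
  Task 4: deadline = 33
  Task 6: deadline = 35
Priority order (highest first): [2, 3, 1, 5, 4, 6]
Highest priority task = 2

2


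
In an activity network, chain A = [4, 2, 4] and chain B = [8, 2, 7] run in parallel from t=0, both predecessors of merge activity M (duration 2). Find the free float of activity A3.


ES(A3) = sum of predecessors on chain A = 6
EF(A3) = ES + duration = 6 + 4 = 10
Successor of A3 is M. ES(M) = max(sum(A), sum(B)) = max(10, 17) = 17
Free float = ES(successor) - EF(current) = 17 - 10 = 7

7


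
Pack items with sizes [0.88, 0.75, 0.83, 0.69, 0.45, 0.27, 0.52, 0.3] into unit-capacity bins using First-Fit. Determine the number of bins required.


Place items sequentially using First-Fit:
  Item 0.88 -> new Bin 1
  Item 0.75 -> new Bin 2
  Item 0.83 -> new Bin 3
  Item 0.69 -> new Bin 4
  Item 0.45 -> new Bin 5
  Item 0.27 -> Bin 4 (now 0.96)
  Item 0.52 -> Bin 5 (now 0.97)
  Item 0.3 -> new Bin 6
Total bins used = 6

6


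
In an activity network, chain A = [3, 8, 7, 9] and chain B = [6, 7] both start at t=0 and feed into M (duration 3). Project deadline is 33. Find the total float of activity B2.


Forward pass: ES(B2) = sum of predecessors on chain B = 6
EF = ES + duration = 6 + 7 = 13
Backward pass: LF(M) = deadline = 33; LS(M) = 33 - 3 = 30
LF(B2) = LS(M) - sum(successors on chain B) = 30 - 0 = 30
LS = LF - duration = 30 - 7 = 23
Total float = LS - ES = 23 - 6 = 17

17


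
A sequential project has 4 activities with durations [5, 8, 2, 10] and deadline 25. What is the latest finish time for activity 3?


LF(activity 3) = deadline - sum of successor durations
Successors: activities 4 through 4 with durations [10]
Sum of successor durations = 10
LF = 25 - 10 = 15

15


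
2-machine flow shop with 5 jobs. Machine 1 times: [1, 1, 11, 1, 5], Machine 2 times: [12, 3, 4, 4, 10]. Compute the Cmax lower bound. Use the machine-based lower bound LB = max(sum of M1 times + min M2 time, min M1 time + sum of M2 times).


LB1 = sum(M1 times) + min(M2 times) = 19 + 3 = 22
LB2 = min(M1 times) + sum(M2 times) = 1 + 33 = 34
Lower bound = max(LB1, LB2) = max(22, 34) = 34

34


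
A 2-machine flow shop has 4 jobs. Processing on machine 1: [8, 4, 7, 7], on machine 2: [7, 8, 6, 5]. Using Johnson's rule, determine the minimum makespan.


Apply Johnson's rule:
  Group 1 (a <= b): [(2, 4, 8)]
  Group 2 (a > b): [(1, 8, 7), (3, 7, 6), (4, 7, 5)]
Optimal job order: [2, 1, 3, 4]
Schedule:
  Job 2: M1 done at 4, M2 done at 12
  Job 1: M1 done at 12, M2 done at 19
  Job 3: M1 done at 19, M2 done at 25
  Job 4: M1 done at 26, M2 done at 31
Makespan = 31

31


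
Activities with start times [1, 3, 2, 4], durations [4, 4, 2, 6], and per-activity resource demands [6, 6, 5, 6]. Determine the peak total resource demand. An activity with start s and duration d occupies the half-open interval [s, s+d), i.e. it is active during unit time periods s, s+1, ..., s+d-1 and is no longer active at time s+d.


Each activity i is active on [start_i, start_i + duration_i).
Compute total resource usage per time slot:
  t=0: active resources = [], total = 0
  t=1: active resources = [6], total = 6
  t=2: active resources = [6, 5], total = 11
  t=3: active resources = [6, 6, 5], total = 17
  t=4: active resources = [6, 6, 6], total = 18
  t=5: active resources = [6, 6], total = 12
  t=6: active resources = [6, 6], total = 12
  t=7: active resources = [6], total = 6
  t=8: active resources = [6], total = 6
  t=9: active resources = [6], total = 6
Peak resource demand = 18

18


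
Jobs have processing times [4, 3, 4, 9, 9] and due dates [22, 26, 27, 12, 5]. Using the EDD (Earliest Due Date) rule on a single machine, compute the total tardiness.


Sort by due date (EDD order): [(9, 5), (9, 12), (4, 22), (3, 26), (4, 27)]
Compute completion times and tardiness:
  Job 1: p=9, d=5, C=9, tardiness=max(0,9-5)=4
  Job 2: p=9, d=12, C=18, tardiness=max(0,18-12)=6
  Job 3: p=4, d=22, C=22, tardiness=max(0,22-22)=0
  Job 4: p=3, d=26, C=25, tardiness=max(0,25-26)=0
  Job 5: p=4, d=27, C=29, tardiness=max(0,29-27)=2
Total tardiness = 12

12


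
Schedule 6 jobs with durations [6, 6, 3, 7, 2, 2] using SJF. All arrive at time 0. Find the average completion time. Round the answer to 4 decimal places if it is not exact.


SJF order (ascending): [2, 2, 3, 6, 6, 7]
Completion times:
  Job 1: burst=2, C=2
  Job 2: burst=2, C=4
  Job 3: burst=3, C=7
  Job 4: burst=6, C=13
  Job 5: burst=6, C=19
  Job 6: burst=7, C=26
Average completion = 71/6 = 11.8333

11.8333


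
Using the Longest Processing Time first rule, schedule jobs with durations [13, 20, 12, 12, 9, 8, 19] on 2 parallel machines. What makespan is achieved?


Sort jobs in decreasing order (LPT): [20, 19, 13, 12, 12, 9, 8]
Assign each job to the least loaded machine:
  Machine 1: jobs [20, 12, 12], load = 44
  Machine 2: jobs [19, 13, 9, 8], load = 49
Makespan = max load = 49

49


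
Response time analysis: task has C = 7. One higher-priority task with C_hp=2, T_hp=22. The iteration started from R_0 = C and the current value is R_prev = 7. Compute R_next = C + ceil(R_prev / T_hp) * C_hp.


R_next = C + ceil(R_prev / T_hp) * C_hp
ceil(7 / 22) = ceil(0.3182) = 1
Interference = 1 * 2 = 2
R_next = 7 + 2 = 9

9


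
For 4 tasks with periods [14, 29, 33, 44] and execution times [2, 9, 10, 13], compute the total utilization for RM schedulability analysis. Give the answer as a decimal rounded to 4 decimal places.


Compute individual utilizations (exact fractions):
  Task 1: C/T = 2/14 = 1/7 (approx. 0.1429)
  Task 2: C/T = 9/29 (approx. 0.3103)
  Task 3: C/T = 10/33 (approx. 0.303)
  Task 4: C/T = 13/44 (approx. 0.2955)
Total utilization U = 1/7 + 9/29 + 10/33 + 13/44 = 28181/26796
Rounded to 4 decimal places: U = 1.0517
RM (Liu & Layland) bound for 4 tasks = 0.756828; compare with U = 28181/26796 (approx. 1.051687)
U > 1, so the task set is not schedulable (processor overloaded).

1.0517


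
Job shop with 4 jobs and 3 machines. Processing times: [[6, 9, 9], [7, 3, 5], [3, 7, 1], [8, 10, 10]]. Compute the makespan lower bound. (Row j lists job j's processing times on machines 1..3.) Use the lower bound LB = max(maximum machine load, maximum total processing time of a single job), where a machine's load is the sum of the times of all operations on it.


Machine loads:
  Machine 1: 6 + 7 + 3 + 8 = 24
  Machine 2: 9 + 3 + 7 + 10 = 29
  Machine 3: 9 + 5 + 1 + 10 = 25
Max machine load = 29
Job totals:
  Job 1: 24
  Job 2: 15
  Job 3: 11
  Job 4: 28
Max job total = 28
Lower bound = max(29, 28) = 29

29


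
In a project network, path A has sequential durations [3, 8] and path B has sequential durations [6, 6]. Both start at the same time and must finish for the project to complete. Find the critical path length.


Path A total = 3 + 8 = 11
Path B total = 6 + 6 = 12
Critical path = longest path = max(11, 12) = 12

12


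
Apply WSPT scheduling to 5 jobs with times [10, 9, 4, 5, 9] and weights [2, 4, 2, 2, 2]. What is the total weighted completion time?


Compute p/w ratios and sort ascending (WSPT): [(4, 2), (9, 4), (5, 2), (9, 2), (10, 2)]
Compute weighted completion times:
  Job (p=4,w=2): C=4, w*C=2*4=8
  Job (p=9,w=4): C=13, w*C=4*13=52
  Job (p=5,w=2): C=18, w*C=2*18=36
  Job (p=9,w=2): C=27, w*C=2*27=54
  Job (p=10,w=2): C=37, w*C=2*37=74
Total weighted completion time = 224

224


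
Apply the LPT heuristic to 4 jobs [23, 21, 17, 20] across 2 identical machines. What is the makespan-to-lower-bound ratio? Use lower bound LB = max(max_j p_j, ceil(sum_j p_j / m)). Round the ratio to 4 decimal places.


LPT order: [23, 21, 20, 17]
Machine loads after assignment: [40, 41]
LPT makespan = 41
Lower bound = max(max_job, ceil(total/2)) = max(23, 41) = 41
Ratio = 41 / 41 = 1.0

1.0


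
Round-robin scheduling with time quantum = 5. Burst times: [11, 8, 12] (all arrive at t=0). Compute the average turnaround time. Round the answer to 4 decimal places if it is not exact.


Time quantum = 5
Execution trace:
  J1 runs 5 units, time = 5
  J2 runs 5 units, time = 10
  J3 runs 5 units, time = 15
  J1 runs 5 units, time = 20
  J2 runs 3 units, time = 23
  J3 runs 5 units, time = 28
  J1 runs 1 units, time = 29
  J3 runs 2 units, time = 31
Finish times: [29, 23, 31]
Average turnaround = 83/3 = 27.6667

27.6667


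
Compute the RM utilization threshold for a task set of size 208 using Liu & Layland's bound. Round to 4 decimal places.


Compute 2^(1/208) = 1.0033379971
Subtract 1: 1.0033379971 - 1 = 0.0033379971
Multiply by n: 208 * 0.0033379971 = 0.6943033968
Round to 4 dp: 0.6943

0.6943


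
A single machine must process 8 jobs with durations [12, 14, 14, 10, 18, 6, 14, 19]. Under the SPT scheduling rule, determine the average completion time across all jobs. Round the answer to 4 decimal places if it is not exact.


Sort jobs by processing time (SPT order): [6, 10, 12, 14, 14, 14, 18, 19]
Compute completion times sequentially:
  Job 1: processing = 6, completes at 6
  Job 2: processing = 10, completes at 16
  Job 3: processing = 12, completes at 28
  Job 4: processing = 14, completes at 42
  Job 5: processing = 14, completes at 56
  Job 6: processing = 14, completes at 70
  Job 7: processing = 18, completes at 88
  Job 8: processing = 19, completes at 107
Sum of completion times = 413
Average completion time = 413/8 = 51.625

51.625


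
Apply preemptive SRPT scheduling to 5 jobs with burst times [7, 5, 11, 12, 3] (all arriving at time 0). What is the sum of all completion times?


Since all jobs arrive at t=0, SRPT equals SPT ordering.
SPT order: [3, 5, 7, 11, 12]
Completion times:
  Job 1: p=3, C=3
  Job 2: p=5, C=8
  Job 3: p=7, C=15
  Job 4: p=11, C=26
  Job 5: p=12, C=38
Total completion time = 3 + 8 + 15 + 26 + 38 = 90

90


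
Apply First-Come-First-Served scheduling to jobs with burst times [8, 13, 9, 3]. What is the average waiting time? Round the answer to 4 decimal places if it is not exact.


FCFS order (as given): [8, 13, 9, 3]
Waiting times:
  Job 1: wait = 0
  Job 2: wait = 8
  Job 3: wait = 21
  Job 4: wait = 30
Sum of waiting times = 59
Average waiting time = 59/4 = 14.75

14.75


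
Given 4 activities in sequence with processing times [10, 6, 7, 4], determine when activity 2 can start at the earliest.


Activity 2 starts after activities 1 through 1 complete.
Predecessor durations: [10]
ES = 10 = 10

10


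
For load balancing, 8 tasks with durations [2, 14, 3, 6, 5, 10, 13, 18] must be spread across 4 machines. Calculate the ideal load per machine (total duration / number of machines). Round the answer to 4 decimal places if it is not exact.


Total processing time = 2 + 14 + 3 + 6 + 5 + 10 + 13 + 18 = 71
Number of machines = 4
Ideal balanced load = 71 / 4 = 17.75

17.75


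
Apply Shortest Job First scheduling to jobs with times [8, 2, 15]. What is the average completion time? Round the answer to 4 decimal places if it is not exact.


SJF order (ascending): [2, 8, 15]
Completion times:
  Job 1: burst=2, C=2
  Job 2: burst=8, C=10
  Job 3: burst=15, C=25
Average completion = 37/3 = 12.3333

12.3333


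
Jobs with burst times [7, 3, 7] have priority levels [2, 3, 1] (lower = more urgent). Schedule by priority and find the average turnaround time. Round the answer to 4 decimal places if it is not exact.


Sort by priority (ascending = highest first):
Order: [(1, 7), (2, 7), (3, 3)]
Completion times:
  Priority 1, burst=7, C=7
  Priority 2, burst=7, C=14
  Priority 3, burst=3, C=17
Average turnaround = 38/3 = 12.6667

12.6667


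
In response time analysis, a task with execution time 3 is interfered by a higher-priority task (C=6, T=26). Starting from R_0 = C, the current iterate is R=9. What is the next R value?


R_next = C + ceil(R_prev / T_hp) * C_hp
ceil(9 / 26) = ceil(0.3462) = 1
Interference = 1 * 6 = 6
R_next = 3 + 6 = 9
R_next = R_prev, so the iteration has converged (response time = 9).

9


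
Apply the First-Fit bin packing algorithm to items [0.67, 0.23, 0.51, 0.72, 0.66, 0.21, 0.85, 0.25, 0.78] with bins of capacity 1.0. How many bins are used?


Place items sequentially using First-Fit:
  Item 0.67 -> new Bin 1
  Item 0.23 -> Bin 1 (now 0.9)
  Item 0.51 -> new Bin 2
  Item 0.72 -> new Bin 3
  Item 0.66 -> new Bin 4
  Item 0.21 -> Bin 2 (now 0.72)
  Item 0.85 -> new Bin 5
  Item 0.25 -> Bin 2 (now 0.97)
  Item 0.78 -> new Bin 6
Total bins used = 6

6


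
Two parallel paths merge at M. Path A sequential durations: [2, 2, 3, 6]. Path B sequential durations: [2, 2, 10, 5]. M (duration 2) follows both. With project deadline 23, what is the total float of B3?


Forward pass: ES(B3) = sum of predecessors on chain B = 4
EF = ES + duration = 4 + 10 = 14
Backward pass: LF(M) = deadline = 23; LS(M) = 23 - 2 = 21
LF(B3) = LS(M) - sum(successors on chain B) = 21 - 5 = 16
LS = LF - duration = 16 - 10 = 6
Total float = LS - ES = 6 - 4 = 2

2


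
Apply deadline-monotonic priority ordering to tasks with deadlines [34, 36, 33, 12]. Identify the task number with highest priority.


Sort tasks by relative deadline (ascending):
  Task 4: deadline = 12
  Task 3: deadline = 33
  Task 1: deadline = 34
  Task 2: deadline = 36
Priority order (highest first): [4, 3, 1, 2]
Highest priority task = 4

4


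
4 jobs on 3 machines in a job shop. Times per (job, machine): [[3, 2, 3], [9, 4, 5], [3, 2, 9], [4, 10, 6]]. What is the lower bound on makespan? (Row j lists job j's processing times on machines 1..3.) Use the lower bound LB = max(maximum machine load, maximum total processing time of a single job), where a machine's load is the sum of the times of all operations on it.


Machine loads:
  Machine 1: 3 + 9 + 3 + 4 = 19
  Machine 2: 2 + 4 + 2 + 10 = 18
  Machine 3: 3 + 5 + 9 + 6 = 23
Max machine load = 23
Job totals:
  Job 1: 8
  Job 2: 18
  Job 3: 14
  Job 4: 20
Max job total = 20
Lower bound = max(23, 20) = 23

23


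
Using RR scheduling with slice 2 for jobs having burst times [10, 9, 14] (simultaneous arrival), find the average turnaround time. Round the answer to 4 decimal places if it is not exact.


Time quantum = 2
Execution trace:
  J1 runs 2 units, time = 2
  J2 runs 2 units, time = 4
  J3 runs 2 units, time = 6
  J1 runs 2 units, time = 8
  J2 runs 2 units, time = 10
  J3 runs 2 units, time = 12
  J1 runs 2 units, time = 14
  J2 runs 2 units, time = 16
  J3 runs 2 units, time = 18
  J1 runs 2 units, time = 20
  J2 runs 2 units, time = 22
  J3 runs 2 units, time = 24
  J1 runs 2 units, time = 26
  J2 runs 1 units, time = 27
  J3 runs 2 units, time = 29
  J3 runs 2 units, time = 31
  J3 runs 2 units, time = 33
Finish times: [26, 27, 33]
Average turnaround = 86/3 = 28.6667

28.6667


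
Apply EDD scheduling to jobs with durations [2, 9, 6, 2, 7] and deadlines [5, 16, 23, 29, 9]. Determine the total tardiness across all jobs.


Sort by due date (EDD order): [(2, 5), (7, 9), (9, 16), (6, 23), (2, 29)]
Compute completion times and tardiness:
  Job 1: p=2, d=5, C=2, tardiness=max(0,2-5)=0
  Job 2: p=7, d=9, C=9, tardiness=max(0,9-9)=0
  Job 3: p=9, d=16, C=18, tardiness=max(0,18-16)=2
  Job 4: p=6, d=23, C=24, tardiness=max(0,24-23)=1
  Job 5: p=2, d=29, C=26, tardiness=max(0,26-29)=0
Total tardiness = 3

3


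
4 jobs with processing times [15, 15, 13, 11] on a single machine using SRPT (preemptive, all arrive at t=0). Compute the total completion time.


Since all jobs arrive at t=0, SRPT equals SPT ordering.
SPT order: [11, 13, 15, 15]
Completion times:
  Job 1: p=11, C=11
  Job 2: p=13, C=24
  Job 3: p=15, C=39
  Job 4: p=15, C=54
Total completion time = 11 + 24 + 39 + 54 = 128

128


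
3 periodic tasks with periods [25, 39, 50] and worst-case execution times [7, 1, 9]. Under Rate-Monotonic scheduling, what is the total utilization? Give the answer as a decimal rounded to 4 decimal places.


Compute individual utilizations (exact fractions):
  Task 1: C/T = 7/25 (approx. 0.28)
  Task 2: C/T = 1/39 (approx. 0.0256)
  Task 3: C/T = 9/50 (approx. 0.18)
Total utilization U = 7/25 + 1/39 + 9/50 = 947/1950
Rounded to 4 decimal places: U = 0.4856
RM (Liu & Layland) bound for 3 tasks = 0.779763; compare with U = 947/1950 (approx. 0.485641)
U <= bound, so schedulable by RM sufficient condition.

0.4856


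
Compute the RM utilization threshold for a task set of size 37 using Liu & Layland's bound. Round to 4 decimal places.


Compute 2^(1/37) = 1.0189102844
Subtract 1: 1.0189102844 - 1 = 0.0189102844
Multiply by n: 37 * 0.0189102844 = 0.6996805228
Round to 4 dp: 0.6997

0.6997


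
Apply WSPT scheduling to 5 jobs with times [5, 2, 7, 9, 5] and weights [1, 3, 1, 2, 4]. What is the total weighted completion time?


Compute p/w ratios and sort ascending (WSPT): [(2, 3), (5, 4), (9, 2), (5, 1), (7, 1)]
Compute weighted completion times:
  Job (p=2,w=3): C=2, w*C=3*2=6
  Job (p=5,w=4): C=7, w*C=4*7=28
  Job (p=9,w=2): C=16, w*C=2*16=32
  Job (p=5,w=1): C=21, w*C=1*21=21
  Job (p=7,w=1): C=28, w*C=1*28=28
Total weighted completion time = 115

115


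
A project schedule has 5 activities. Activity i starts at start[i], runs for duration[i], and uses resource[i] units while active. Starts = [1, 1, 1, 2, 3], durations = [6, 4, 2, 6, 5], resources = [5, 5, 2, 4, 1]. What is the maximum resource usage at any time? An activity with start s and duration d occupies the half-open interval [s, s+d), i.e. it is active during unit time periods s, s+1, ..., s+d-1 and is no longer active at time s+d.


Each activity i is active on [start_i, start_i + duration_i).
Compute total resource usage per time slot:
  t=0: active resources = [], total = 0
  t=1: active resources = [5, 5, 2], total = 12
  t=2: active resources = [5, 5, 2, 4], total = 16
  t=3: active resources = [5, 5, 4, 1], total = 15
  t=4: active resources = [5, 5, 4, 1], total = 15
  t=5: active resources = [5, 4, 1], total = 10
  t=6: active resources = [5, 4, 1], total = 10
  t=7: active resources = [4, 1], total = 5
Peak resource demand = 16

16


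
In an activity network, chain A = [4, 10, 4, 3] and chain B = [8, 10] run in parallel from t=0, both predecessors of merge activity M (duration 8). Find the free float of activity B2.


ES(B2) = sum of predecessors on chain B = 8
EF(B2) = ES + duration = 8 + 10 = 18
Successor of B2 is M. ES(M) = max(sum(A), sum(B)) = max(21, 18) = 21
Free float = ES(successor) - EF(current) = 21 - 18 = 3

3


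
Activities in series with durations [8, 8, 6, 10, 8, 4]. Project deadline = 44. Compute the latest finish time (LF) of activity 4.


LF(activity 4) = deadline - sum of successor durations
Successors: activities 5 through 6 with durations [8, 4]
Sum of successor durations = 12
LF = 44 - 12 = 32

32


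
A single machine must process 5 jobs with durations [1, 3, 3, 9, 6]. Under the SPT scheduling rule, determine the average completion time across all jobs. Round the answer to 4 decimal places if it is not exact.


Sort jobs by processing time (SPT order): [1, 3, 3, 6, 9]
Compute completion times sequentially:
  Job 1: processing = 1, completes at 1
  Job 2: processing = 3, completes at 4
  Job 3: processing = 3, completes at 7
  Job 4: processing = 6, completes at 13
  Job 5: processing = 9, completes at 22
Sum of completion times = 47
Average completion time = 47/5 = 9.4

9.4


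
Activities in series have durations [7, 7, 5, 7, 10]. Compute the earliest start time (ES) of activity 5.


Activity 5 starts after activities 1 through 4 complete.
Predecessor durations: [7, 7, 5, 7]
ES = 7 + 7 + 5 + 7 = 26

26


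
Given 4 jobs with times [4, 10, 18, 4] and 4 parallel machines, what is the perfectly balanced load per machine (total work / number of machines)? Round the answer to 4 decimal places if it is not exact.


Total processing time = 4 + 10 + 18 + 4 = 36
Number of machines = 4
Ideal balanced load = 36 / 4 = 9.0

9.0


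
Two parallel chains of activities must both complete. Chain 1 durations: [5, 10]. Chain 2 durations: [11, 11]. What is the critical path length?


Path A total = 5 + 10 = 15
Path B total = 11 + 11 = 22
Critical path = longest path = max(15, 22) = 22

22


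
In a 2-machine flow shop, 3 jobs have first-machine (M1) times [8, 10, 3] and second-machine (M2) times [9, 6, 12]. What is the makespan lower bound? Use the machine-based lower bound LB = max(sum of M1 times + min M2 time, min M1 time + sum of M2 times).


LB1 = sum(M1 times) + min(M2 times) = 21 + 6 = 27
LB2 = min(M1 times) + sum(M2 times) = 3 + 27 = 30
Lower bound = max(LB1, LB2) = max(27, 30) = 30

30


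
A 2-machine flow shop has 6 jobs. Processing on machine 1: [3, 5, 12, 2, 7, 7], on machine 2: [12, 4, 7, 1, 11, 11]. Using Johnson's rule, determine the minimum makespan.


Apply Johnson's rule:
  Group 1 (a <= b): [(1, 3, 12), (5, 7, 11), (6, 7, 11)]
  Group 2 (a > b): [(3, 12, 7), (2, 5, 4), (4, 2, 1)]
Optimal job order: [1, 5, 6, 3, 2, 4]
Schedule:
  Job 1: M1 done at 3, M2 done at 15
  Job 5: M1 done at 10, M2 done at 26
  Job 6: M1 done at 17, M2 done at 37
  Job 3: M1 done at 29, M2 done at 44
  Job 2: M1 done at 34, M2 done at 48
  Job 4: M1 done at 36, M2 done at 49
Makespan = 49

49


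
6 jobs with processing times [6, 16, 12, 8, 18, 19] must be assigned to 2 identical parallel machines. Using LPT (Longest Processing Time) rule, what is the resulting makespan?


Sort jobs in decreasing order (LPT): [19, 18, 16, 12, 8, 6]
Assign each job to the least loaded machine:
  Machine 1: jobs [19, 12, 8], load = 39
  Machine 2: jobs [18, 16, 6], load = 40
Makespan = max load = 40

40


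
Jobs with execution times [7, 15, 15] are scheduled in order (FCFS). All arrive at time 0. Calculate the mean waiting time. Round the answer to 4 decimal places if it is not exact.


FCFS order (as given): [7, 15, 15]
Waiting times:
  Job 1: wait = 0
  Job 2: wait = 7
  Job 3: wait = 22
Sum of waiting times = 29
Average waiting time = 29/3 = 9.6667

9.6667


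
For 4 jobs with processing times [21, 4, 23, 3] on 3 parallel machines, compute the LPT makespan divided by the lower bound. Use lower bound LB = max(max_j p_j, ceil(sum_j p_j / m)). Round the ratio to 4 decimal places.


LPT order: [23, 21, 4, 3]
Machine loads after assignment: [23, 21, 7]
LPT makespan = 23
Lower bound = max(max_job, ceil(total/3)) = max(23, 17) = 23
Ratio = 23 / 23 = 1.0

1.0


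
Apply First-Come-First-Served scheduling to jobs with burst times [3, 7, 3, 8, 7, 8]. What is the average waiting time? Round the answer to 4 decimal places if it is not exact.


FCFS order (as given): [3, 7, 3, 8, 7, 8]
Waiting times:
  Job 1: wait = 0
  Job 2: wait = 3
  Job 3: wait = 10
  Job 4: wait = 13
  Job 5: wait = 21
  Job 6: wait = 28
Sum of waiting times = 75
Average waiting time = 75/6 = 12.5

12.5


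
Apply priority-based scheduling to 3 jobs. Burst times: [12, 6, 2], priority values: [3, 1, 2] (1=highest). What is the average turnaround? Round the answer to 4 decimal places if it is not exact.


Sort by priority (ascending = highest first):
Order: [(1, 6), (2, 2), (3, 12)]
Completion times:
  Priority 1, burst=6, C=6
  Priority 2, burst=2, C=8
  Priority 3, burst=12, C=20
Average turnaround = 34/3 = 11.3333

11.3333


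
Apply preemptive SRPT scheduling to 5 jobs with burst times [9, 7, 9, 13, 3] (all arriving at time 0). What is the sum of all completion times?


Since all jobs arrive at t=0, SRPT equals SPT ordering.
SPT order: [3, 7, 9, 9, 13]
Completion times:
  Job 1: p=3, C=3
  Job 2: p=7, C=10
  Job 3: p=9, C=19
  Job 4: p=9, C=28
  Job 5: p=13, C=41
Total completion time = 3 + 10 + 19 + 28 + 41 = 101

101


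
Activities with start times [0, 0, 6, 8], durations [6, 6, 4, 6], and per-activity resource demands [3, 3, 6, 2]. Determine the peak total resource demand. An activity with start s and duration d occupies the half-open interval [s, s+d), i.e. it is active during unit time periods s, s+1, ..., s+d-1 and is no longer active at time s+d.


Each activity i is active on [start_i, start_i + duration_i).
Compute total resource usage per time slot:
  t=0: active resources = [3, 3], total = 6
  t=1: active resources = [3, 3], total = 6
  t=2: active resources = [3, 3], total = 6
  t=3: active resources = [3, 3], total = 6
  t=4: active resources = [3, 3], total = 6
  t=5: active resources = [3, 3], total = 6
  t=6: active resources = [6], total = 6
  t=7: active resources = [6], total = 6
  t=8: active resources = [6, 2], total = 8
  t=9: active resources = [6, 2], total = 8
  t=10: active resources = [2], total = 2
  t=11: active resources = [2], total = 2
  t=12: active resources = [2], total = 2
  t=13: active resources = [2], total = 2
Peak resource demand = 8

8


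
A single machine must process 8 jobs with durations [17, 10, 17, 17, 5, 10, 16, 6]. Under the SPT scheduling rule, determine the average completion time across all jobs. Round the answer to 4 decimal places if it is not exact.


Sort jobs by processing time (SPT order): [5, 6, 10, 10, 16, 17, 17, 17]
Compute completion times sequentially:
  Job 1: processing = 5, completes at 5
  Job 2: processing = 6, completes at 11
  Job 3: processing = 10, completes at 21
  Job 4: processing = 10, completes at 31
  Job 5: processing = 16, completes at 47
  Job 6: processing = 17, completes at 64
  Job 7: processing = 17, completes at 81
  Job 8: processing = 17, completes at 98
Sum of completion times = 358
Average completion time = 358/8 = 44.75

44.75


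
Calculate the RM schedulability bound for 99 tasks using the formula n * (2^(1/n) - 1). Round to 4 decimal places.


Compute 2^(1/99) = 1.0070260544
Subtract 1: 1.0070260544 - 1 = 0.0070260544
Multiply by n: 99 * 0.0070260544 = 0.6955793856
Round to 4 dp: 0.6956

0.6956


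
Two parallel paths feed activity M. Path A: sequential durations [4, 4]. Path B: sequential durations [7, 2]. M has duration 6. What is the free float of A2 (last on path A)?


ES(A2) = sum of predecessors on chain A = 4
EF(A2) = ES + duration = 4 + 4 = 8
Successor of A2 is M. ES(M) = max(sum(A), sum(B)) = max(8, 9) = 9
Free float = ES(successor) - EF(current) = 9 - 8 = 1

1


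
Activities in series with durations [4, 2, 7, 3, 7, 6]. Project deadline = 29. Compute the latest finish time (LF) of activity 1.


LF(activity 1) = deadline - sum of successor durations
Successors: activities 2 through 6 with durations [2, 7, 3, 7, 6]
Sum of successor durations = 25
LF = 29 - 25 = 4

4


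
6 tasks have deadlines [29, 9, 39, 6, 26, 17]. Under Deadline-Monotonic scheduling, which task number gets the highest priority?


Sort tasks by relative deadline (ascending):
  Task 4: deadline = 6
  Task 2: deadline = 9
  Task 6: deadline = 17
  Task 5: deadline = 26
  Task 1: deadline = 29
  Task 3: deadline = 39
Priority order (highest first): [4, 2, 6, 5, 1, 3]
Highest priority task = 4

4


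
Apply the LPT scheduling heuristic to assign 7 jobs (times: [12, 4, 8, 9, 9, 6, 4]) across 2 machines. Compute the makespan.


Sort jobs in decreasing order (LPT): [12, 9, 9, 8, 6, 4, 4]
Assign each job to the least loaded machine:
  Machine 1: jobs [12, 8, 4, 4], load = 28
  Machine 2: jobs [9, 9, 6], load = 24
Makespan = max load = 28

28


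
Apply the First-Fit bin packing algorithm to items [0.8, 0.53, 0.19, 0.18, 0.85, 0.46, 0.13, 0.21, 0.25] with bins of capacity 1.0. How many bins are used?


Place items sequentially using First-Fit:
  Item 0.8 -> new Bin 1
  Item 0.53 -> new Bin 2
  Item 0.19 -> Bin 1 (now 0.99)
  Item 0.18 -> Bin 2 (now 0.71)
  Item 0.85 -> new Bin 3
  Item 0.46 -> new Bin 4
  Item 0.13 -> Bin 2 (now 0.84)
  Item 0.21 -> Bin 4 (now 0.67)
  Item 0.25 -> Bin 4 (now 0.92)
Total bins used = 4

4


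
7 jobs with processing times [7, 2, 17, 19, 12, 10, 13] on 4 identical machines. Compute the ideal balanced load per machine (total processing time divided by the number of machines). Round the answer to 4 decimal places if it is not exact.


Total processing time = 7 + 2 + 17 + 19 + 12 + 10 + 13 = 80
Number of machines = 4
Ideal balanced load = 80 / 4 = 20.0

20.0


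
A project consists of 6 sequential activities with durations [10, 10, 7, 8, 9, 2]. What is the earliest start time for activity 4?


Activity 4 starts after activities 1 through 3 complete.
Predecessor durations: [10, 10, 7]
ES = 10 + 10 + 7 = 27

27
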